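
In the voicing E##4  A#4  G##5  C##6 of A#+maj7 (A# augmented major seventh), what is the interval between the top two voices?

Those voices are G##5 and C##6.
Counting 4 letters and 5 half steps from G## gives a perfect fourth.

perfect fourth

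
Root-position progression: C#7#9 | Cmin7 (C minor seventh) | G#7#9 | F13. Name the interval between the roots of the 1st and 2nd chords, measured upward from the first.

diminished octave

The roots are C# and C.
From C# to C: 11 semitones over an octave = diminished.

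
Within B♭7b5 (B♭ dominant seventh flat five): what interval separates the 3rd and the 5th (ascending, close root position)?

Spelling the chord: B♭-D-F♭-A♭.
The 3rd is D and the 5th is F♭.
D up to F♭ is 2 semitones, a whole step narrower than a major third, so the interval is diminished.

diminished 3rd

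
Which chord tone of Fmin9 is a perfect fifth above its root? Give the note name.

Spelling the chord: F Ab C Eb G.
The root is F. A perfect fifth above F is C.
C is the chord's 5th.

C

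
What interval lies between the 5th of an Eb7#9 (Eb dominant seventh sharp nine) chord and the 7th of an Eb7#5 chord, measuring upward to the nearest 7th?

minor 3rd

The 5th of Eb7#9 (Eb dominant seventh sharp nine) is Bb; the 7th of Eb7#5 is Db.
From Bb to Db: 3 semitones over a third = minor.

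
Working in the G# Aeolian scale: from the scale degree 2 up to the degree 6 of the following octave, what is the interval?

diminished 12th

The scale runs G# A# B C# D# E F#.
The scale degree 2 is A# and the degree 6 (up an octave) is E.
12 letter names make it a twelfth; at 18 semitones (a half step narrower than perfect) the quality is diminished.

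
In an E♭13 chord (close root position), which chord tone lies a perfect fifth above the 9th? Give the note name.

C

The chord tones of E♭13 (E♭ dominant thirteenth) are E♭, G, B♭, D♭, F, C.
The 9th is F. A perfect fifth above F is C.
C is the chord's 13th.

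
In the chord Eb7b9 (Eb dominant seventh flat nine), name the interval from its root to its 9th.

m9

The chord tones of Eb7b9 are Eb–G–Bb–Db–Fb.
Root = Eb; 9th = Fb.
Eb up to Fb is 13 semitones, a half step narrower than a major ninth, so the interval is minor.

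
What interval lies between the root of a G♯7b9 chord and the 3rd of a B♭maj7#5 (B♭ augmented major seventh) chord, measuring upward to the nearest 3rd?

G♯7b9 has G♯ as its root, and B♭maj7#5 (B♭ augmented major seventh) has D as its 3rd.
G♯ up to D is 6 semitones, a half step narrower than a perfect fifth, so the interval is diminished.

diminished 5th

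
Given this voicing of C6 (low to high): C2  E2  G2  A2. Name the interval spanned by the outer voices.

major 6th

The outer voices are C2 and A2.
C up to A spans 6 letter names and 9 semitones — a major sixth.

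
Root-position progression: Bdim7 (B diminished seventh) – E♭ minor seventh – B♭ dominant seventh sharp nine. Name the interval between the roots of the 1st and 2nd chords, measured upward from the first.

The roots are B and E♭.
4 letter names make it a fourth; at 4 semitones (a half step narrower than perfect) the quality is diminished.

diminished fourth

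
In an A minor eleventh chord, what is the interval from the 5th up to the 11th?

m7

Spelling the chord: A-C-E-G-B-D.
That puts E below D.
7 letter names make it a seventh; at 10 semitones (a half step narrower than major) the quality is minor.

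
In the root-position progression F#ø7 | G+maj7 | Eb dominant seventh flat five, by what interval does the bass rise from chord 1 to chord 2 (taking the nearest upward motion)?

The roots are F# and G.
F# up to G is 1 semitone, a half step narrower than a major second, so the interval is minor.

minor 2nd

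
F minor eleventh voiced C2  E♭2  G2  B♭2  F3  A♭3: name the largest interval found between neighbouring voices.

perfect 5th

Adjacent intervals: C2→E♭2 = minor third; E♭2→G2 = major third; G2→B♭2 = minor third; B♭2→F3 = perfect fifth; F3→A♭3 = minor third.
The largest is B♭2 to F3, a perfect fifth (7 semitones).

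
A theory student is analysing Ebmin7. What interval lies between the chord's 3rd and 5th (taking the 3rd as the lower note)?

The chord tones of Eb minor seventh are Eb, Gb, Bb, Db.
So we need the interval from Gb up to Bb.
Counting 3 letters and 4 half steps from Gb gives a major third.

major third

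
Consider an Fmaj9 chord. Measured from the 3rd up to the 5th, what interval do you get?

Fmaj9 is spelled F, A, C, E, G.
That puts A below C.
3 letter names make it a third; at 3 semitones (a half step narrower than major) the quality is minor.

minor 3rd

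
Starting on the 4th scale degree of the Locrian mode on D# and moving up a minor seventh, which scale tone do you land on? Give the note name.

The scale is D# E F# G# A B C#.
The 4th scale degree is G#; a minor seventh above that is F# — scale degree 3.

F#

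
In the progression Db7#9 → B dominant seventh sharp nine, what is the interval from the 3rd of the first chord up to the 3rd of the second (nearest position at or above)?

augmented sixth

Db7#9 has F as its 3rd, and B dominant seventh sharp nine has D# as its 3rd.
F up to D# is 10 semitones, a half step wider than a major sixth, so the interval is augmented.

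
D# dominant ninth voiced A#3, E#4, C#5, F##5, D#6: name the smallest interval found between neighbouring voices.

Adjacent intervals: A#3→E#4 = perfect fifth; E#4→C#5 = minor sixth; C#5→F##5 = augmented fourth; F##5→D#6 = minor sixth.
The smallest is C#5 to F##5, an augmented fourth (6 semitones).

augmented 4th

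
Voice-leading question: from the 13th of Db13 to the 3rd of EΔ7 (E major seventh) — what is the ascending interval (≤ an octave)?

The 13th of Db13 is Bb; the 3rd of EΔ7 (E major seventh) is G#.
From Bb to G#: 10 semitones over a sixth = augmented.

augmented sixth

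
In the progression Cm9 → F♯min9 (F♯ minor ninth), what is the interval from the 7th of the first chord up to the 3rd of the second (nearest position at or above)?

Cm9 has B♭ as its 7th, and F♯min9 (F♯ minor ninth) has A as its 3rd.
Counting 7 letters and 11 half steps from B♭ gives a major seventh.

M7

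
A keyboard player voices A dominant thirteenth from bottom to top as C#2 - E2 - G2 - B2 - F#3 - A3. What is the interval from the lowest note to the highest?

m13

The outer voices are C#2 and A3.
C# up to A is 20 semitones, a half step narrower than a major thirteenth, so the interval is minor.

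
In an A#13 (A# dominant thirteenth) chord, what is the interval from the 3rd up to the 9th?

Spelling the chord: A#-C##-E#-G#-B#-F##.
3rd = C##; 9th = B#.
C## up to B# is 10 semitones, a half step narrower than a major seventh, so the interval is minor.

minor 7th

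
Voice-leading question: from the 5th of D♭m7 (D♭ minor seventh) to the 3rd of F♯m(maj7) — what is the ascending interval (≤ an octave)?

augmented unison

The 5th of D♭m7 (D♭ minor seventh) is A♭; the 3rd of F♯m(maj7) is A.
A♭ up to A is 1 semitone, a half step wider than a perfect unison, so the interval is augmented.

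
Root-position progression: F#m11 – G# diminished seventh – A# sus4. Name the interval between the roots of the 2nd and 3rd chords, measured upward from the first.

major 2nd

The roots are G# and A#.
G# up to A# spans 2 letter names and 2 semitones — a major second.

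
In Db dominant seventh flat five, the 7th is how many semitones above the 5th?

4

The chord tones of Db7b5 (Db dominant seventh flat five) are Db, F, Abb, Cb.
Abb to Cb is a major third: 4 semitones.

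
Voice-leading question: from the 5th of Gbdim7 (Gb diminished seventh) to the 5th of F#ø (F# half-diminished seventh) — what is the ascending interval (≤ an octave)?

A7

Gbdim7 (Gb diminished seventh) has Dbb as its 5th, and F#ø (F# half-diminished seventh) has C as its 5th.
From Dbb to C: 12 semitones over a seventh = augmented.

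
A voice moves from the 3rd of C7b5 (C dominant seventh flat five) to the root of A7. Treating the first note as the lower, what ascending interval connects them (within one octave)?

perfect fourth

C7b5 (C dominant seventh flat five) has E as its 3rd, and A7 has A as its root.
E up to A spans 4 letter names and 5 semitones — a perfect fourth.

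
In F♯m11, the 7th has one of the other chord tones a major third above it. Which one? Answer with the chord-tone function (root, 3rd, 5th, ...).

9th

F♯m11 (F♯ minor eleventh) is spelled F♯–A–C♯–E–G♯–B.
The 7th is E. A major third above E is G♯.
G♯ is the chord's 9th.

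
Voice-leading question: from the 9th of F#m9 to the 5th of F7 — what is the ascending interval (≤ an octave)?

diminished fourth

F#m9 has G# as its 9th, and F7 has C as its 5th.
G# up to C is 4 semitones, a half step narrower than a perfect fourth, so the interval is diminished.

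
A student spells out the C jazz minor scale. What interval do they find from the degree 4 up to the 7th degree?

A4

C melodic minor: C D Eb F G A B.
The degree 4 is F and the 7th degree is B.
From F to B: 6 semitones over a fourth = augmented.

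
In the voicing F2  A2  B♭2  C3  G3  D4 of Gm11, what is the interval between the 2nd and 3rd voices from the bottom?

minor 2nd

Those voices are A2 and B♭2.
2 letter names make it a second; at 1 semitone (a half step narrower than major) the quality is minor.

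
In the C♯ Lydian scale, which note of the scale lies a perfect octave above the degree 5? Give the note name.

The scale is C♯ D♯ E♯ F𝄪 G♯ A♯ B♯.
The degree 5 is G♯; a perfect octave above that is G♯ — scale degree 5.

G#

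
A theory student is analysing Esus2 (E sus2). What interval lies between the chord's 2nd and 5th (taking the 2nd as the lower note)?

Esus2 (E sus2): E–F#–B.
The 2nd is F# and the 5th is B.
From F# to B is 5 semitones, exactly the perfect fourth.

perfect fourth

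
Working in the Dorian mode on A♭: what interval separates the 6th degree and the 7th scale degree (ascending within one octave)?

minor second

Spelling the Dorian mode on A♭: A♭ B♭ C♭ D♭ E♭ F G♭.
6th degree = F; 7th degree = G♭.
From F to G♭: 1 semitone over a second = minor.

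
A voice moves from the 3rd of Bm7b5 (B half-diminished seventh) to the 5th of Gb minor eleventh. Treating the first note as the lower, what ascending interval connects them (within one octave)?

diminished 8th

The 3rd of Bm7b5 (B half-diminished seventh) is D; the 5th of Gb minor eleventh is Db.
8 letter names make it an octave; at 11 semitones (a half step narrower than perfect) the quality is diminished.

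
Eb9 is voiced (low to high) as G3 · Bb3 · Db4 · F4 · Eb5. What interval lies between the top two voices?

Those voices are F4 and Eb5.
7 letter names make it a seventh; at 10 semitones (a half step narrower than major) the quality is minor.

minor seventh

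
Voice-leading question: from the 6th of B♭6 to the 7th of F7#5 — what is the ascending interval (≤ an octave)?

B♭6 has G as its 6th, and F7#5 has E♭ as its 7th.
From G to E♭: 8 semitones over a sixth = minor.

minor sixth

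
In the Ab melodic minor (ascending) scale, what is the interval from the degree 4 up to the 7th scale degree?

Spelling the Ab melodic minor (ascending) scale: Ab Bb Cb Db Eb F G.
That puts Db below G.
From Db to G: 6 semitones over a fourth = augmented.

A4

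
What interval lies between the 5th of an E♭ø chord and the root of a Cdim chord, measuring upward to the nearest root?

A2

The 5th of E♭ø is B𝄫; the root of Cdim is C.
From B𝄫 to C: 3 semitones over a second = augmented.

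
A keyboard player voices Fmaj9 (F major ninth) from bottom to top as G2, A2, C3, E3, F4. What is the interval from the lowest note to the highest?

minor fourteenth

The outer voices are G2 and F4.
14 letter names make it a fourteenth; at 22 semitones (a half step narrower than major) the quality is minor.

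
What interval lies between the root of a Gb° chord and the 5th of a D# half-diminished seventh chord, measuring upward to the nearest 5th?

The root of Gb° is Gb; the 5th of D# half-diminished seventh is A.
2 letter names make it a second; at 3 semitones (a half step wider than major) the quality is augmented.

A2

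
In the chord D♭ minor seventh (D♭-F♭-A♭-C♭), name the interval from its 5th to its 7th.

That puts A♭ below C♭.
3 letter names make it a third; at 3 semitones (a half step narrower than major) the quality is minor.

m3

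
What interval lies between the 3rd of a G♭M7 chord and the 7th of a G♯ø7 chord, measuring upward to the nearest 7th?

The 3rd of G♭M7 is B♭; the 7th of G♯ø7 is F♯.
From B♭ to F♯: 8 semitones over a fifth = augmented.

augmented fifth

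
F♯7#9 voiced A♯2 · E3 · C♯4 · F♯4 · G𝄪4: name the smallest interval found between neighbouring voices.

Adjacent intervals: A♯2→E3 = diminished fifth; E3→C♯4 = major sixth; C♯4→F♯4 = perfect fourth; F♯4→G𝄪4 = augmented second.
The smallest is F♯4 to G𝄪4, an augmented second (3 semitones).

A2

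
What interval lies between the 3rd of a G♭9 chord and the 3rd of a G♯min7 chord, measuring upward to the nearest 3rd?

augmented 1st

The 3rd of G♭9 is B♭; the 3rd of G♯min7 is B.
B♭ up to B is 1 semitone, a half step wider than a perfect unison, so the interval is augmented.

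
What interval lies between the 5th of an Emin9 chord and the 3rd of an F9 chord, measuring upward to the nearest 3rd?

m7

The 5th of Emin9 is B; the 3rd of F9 is A.
B up to A is 10 semitones, a half step narrower than a major seventh, so the interval is minor.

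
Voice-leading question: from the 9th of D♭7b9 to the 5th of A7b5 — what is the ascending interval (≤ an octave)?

A1

The 9th of D♭7b9 is E𝄫; the 5th of A7b5 is E♭.
E𝄫 up to E♭ is 1 semitone, a half step wider than a perfect unison, so the interval is augmented.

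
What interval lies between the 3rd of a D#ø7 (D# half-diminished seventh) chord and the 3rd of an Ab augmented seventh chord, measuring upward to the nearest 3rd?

diminished 5th

D#ø7 (D# half-diminished seventh) has F# as its 3rd, and Ab augmented seventh has C as its 3rd.
F# up to C is 6 semitones, a half step narrower than a perfect fifth, so the interval is diminished.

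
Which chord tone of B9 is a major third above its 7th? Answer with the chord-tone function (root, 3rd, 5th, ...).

9th

Spelling the chord: B–D#–F#–A–C#.
The 7th is A. A major third above A is C#.
C# is the chord's 9th.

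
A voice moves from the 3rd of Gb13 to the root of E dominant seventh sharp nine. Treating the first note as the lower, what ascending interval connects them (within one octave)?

The 3rd of Gb13 is Bb; the root of E dominant seventh sharp nine is E.
Bb up to E is 6 semitones, a half step wider than a perfect fourth, so the interval is augmented.

A4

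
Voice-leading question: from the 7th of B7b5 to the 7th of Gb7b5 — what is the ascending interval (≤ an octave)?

diminished 6th

The 7th of B7b5 is A; the 7th of Gb7b5 is Fb.
6 letter names make it a sixth; at 7 semitones (a whole step narrower than major) the quality is diminished.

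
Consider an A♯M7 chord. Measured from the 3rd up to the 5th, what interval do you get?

A♯M7 is spelled A♯-C𝄪-E♯-G𝄪.
3rd = C𝄪; 5th = E♯.
3 letter names make it a third; at 3 semitones (a half step narrower than major) the quality is minor.

minor third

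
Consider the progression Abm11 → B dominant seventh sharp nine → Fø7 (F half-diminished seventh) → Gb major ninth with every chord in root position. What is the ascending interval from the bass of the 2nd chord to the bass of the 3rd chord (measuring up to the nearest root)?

d5

The roots are B and F.
B up to F is 6 semitones, a half step narrower than a perfect fifth, so the interval is diminished.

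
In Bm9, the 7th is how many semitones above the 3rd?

Bm9 is spelled B–D–F#–A–C#.
D to A is a perfect fifth: 7 semitones.

7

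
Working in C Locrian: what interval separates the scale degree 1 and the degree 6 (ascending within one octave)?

minor 6th

Spelling C Locrian: C Db Eb F Gb Ab Bb.
So we need the interval from C up to Ab.
6 letter names make it a sixth; at 8 semitones (a half step narrower than major) the quality is minor.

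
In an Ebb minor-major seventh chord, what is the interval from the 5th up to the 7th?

major third

Spelling the chord: Ebb–Gbb–Bbb–Db.
That puts Bbb below Db.
Counting 3 letters and 4 half steps from Bbb gives a major third.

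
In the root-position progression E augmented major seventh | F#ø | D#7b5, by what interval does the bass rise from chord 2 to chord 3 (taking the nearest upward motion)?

major sixth

The roots are F# and D#.
Counting 6 letters and 9 half steps from F# gives a major sixth.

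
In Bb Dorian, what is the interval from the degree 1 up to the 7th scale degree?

minor seventh

The scale runs Bb C Db Eb F G Ab.
So we need the interval from Bb up to Ab.
7 letter names make it a seventh; at 10 semitones (a half step narrower than major) the quality is minor.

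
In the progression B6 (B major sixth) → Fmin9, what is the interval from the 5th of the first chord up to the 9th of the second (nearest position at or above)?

The 5th of B6 (B major sixth) is F#; the 9th of Fmin9 is G.
F# up to G is 1 semitone, a half step narrower than a major second, so the interval is minor.

minor second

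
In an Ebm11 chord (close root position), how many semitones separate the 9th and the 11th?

3

Spelling the chord: Eb Gb Bb Db F Ab.
F to Ab is a minor third: 3 semitones.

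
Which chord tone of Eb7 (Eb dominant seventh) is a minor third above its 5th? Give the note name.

Db

Spelling the chord: Eb, G, Bb, Db.
The 5th is Bb. A minor third above Bb is Db.
Db is the chord's 7th.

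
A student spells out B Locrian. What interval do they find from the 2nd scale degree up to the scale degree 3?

The scale runs B C D E F G A.
So we need the interval from C up to D.
From C to D is 2 semitones, exactly the major second.

major second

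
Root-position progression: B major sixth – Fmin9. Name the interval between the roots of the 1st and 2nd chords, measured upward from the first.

diminished 5th

The roots are B and F.
From B to F: 6 semitones over a fifth = diminished.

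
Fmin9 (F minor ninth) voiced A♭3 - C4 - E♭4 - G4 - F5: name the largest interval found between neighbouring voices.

minor 7th

Adjacent intervals: A♭3→C4 = major third; C4→E♭4 = minor third; E♭4→G4 = major third; G4→F5 = minor seventh.
The largest is G4 to F5, a minor seventh (10 semitones).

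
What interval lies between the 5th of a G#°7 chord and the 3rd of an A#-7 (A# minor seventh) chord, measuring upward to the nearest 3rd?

major seventh

G#°7 has D as its 5th, and A#-7 (A# minor seventh) has C# as its 3rd.
From D to C# is 11 semitones, exactly the major seventh.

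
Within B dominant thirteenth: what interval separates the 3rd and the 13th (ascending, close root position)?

P11

The chord tones of B dominant thirteenth are B-D♯-F♯-A-C♯-G♯.
That puts D♯ below G♯.
Counting 11 letters and 17 half steps from D♯ gives a perfect eleventh.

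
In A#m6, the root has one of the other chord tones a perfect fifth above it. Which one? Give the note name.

A#m6 (A# minor sixth): A#-C#-E#-F##.
The root is A#. A perfect fifth above A# is E#.
E# is the chord's 5th.

E#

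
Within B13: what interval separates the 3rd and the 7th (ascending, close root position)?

diminished 5th

Spelling the chord: B–D#–F#–A–C#–G#.
So we need the interval from D# up to A.
D# up to A is 6 semitones, a half step narrower than a perfect fifth, so the interval is diminished.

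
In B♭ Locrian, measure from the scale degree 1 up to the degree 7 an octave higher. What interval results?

The scale runs B♭ C♭ D♭ E♭ F♭ G♭ A♭.
So we need the interval from B♭ up to A♭.
From B♭ to A♭: 22 semitones over a fourteenth = minor.

minor fourteenth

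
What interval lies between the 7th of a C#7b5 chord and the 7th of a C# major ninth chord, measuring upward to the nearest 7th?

augmented 1st

C#7b5 has B as its 7th, and C# major ninth has B# as its 7th.
From B to B#: 1 semitone over a unison = augmented.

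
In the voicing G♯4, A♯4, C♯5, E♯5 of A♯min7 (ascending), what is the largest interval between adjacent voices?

Adjacent intervals: G♯4→A♯4 = major second; A♯4→C♯5 = minor third; C♯5→E♯5 = major third.
The largest is C♯5 to E♯5, a major third (4 semitones).

major 3rd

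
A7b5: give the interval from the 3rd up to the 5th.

diminished third

The chord tones of A7b5 (A dominant seventh flat five) are A-C#-Eb-G.
So we need the interval from C# up to Eb.
C# up to Eb is 2 semitones, a whole step narrower than a major third, so the interval is diminished.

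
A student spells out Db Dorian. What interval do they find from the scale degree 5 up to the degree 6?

Db dorian: Db Eb Fb Gb Ab Bb Cb.
So we need the interval from Ab up to Bb.
Counting 2 letters and 2 half steps from Ab gives a major second.

M2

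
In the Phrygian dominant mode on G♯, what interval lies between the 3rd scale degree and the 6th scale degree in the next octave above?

G♯ phrygian dominant: G♯ A B♯ C♯ D♯ E F♯.
So we need the interval from B♯ up to E.
From B♯ to E: 16 semitones over an eleventh = diminished.

diminished eleventh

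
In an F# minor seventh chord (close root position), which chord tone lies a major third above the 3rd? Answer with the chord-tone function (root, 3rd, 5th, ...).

5th

Spelling the chord: F#-A-C#-E.
The 3rd is A. A major third above A is C#.
C# is the chord's 5th.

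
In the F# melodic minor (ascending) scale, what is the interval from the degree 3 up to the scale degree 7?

augmented fifth

Spelling the F# melodic minor (ascending) scale: F# G# A B C# D# E#.
So we need the interval from A up to E#.
A up to E# is 8 semitones, a half step wider than a perfect fifth, so the interval is augmented.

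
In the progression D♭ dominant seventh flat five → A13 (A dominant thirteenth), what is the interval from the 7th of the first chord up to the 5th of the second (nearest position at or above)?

D♭ dominant seventh flat five has C♭ as its 7th, and A13 (A dominant thirteenth) has E as its 5th.
C♭ up to E is 5 semitones, a half step wider than a major third, so the interval is augmented.

augmented third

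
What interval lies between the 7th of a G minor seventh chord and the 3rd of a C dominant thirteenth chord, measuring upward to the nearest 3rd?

The 7th of G minor seventh is F; the 3rd of C dominant thirteenth is E.
From F to E is 11 semitones, exactly the major seventh.

M7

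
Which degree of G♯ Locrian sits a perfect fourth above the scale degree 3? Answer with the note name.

E

The scale is G♯ A B C♯ D E F♯.
The scale degree 3 is B; a perfect fourth above that is E — scale degree 6.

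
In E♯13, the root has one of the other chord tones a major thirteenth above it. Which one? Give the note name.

C##

The chord tones of E♯13 are E♯-G𝄪-B♯-D♯-F𝄪-C𝄪.
The root is E♯. A major thirteenth above E♯ is C𝄪.
C𝄪 is the chord's 13th.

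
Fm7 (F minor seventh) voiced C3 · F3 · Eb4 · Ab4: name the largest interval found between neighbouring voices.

Adjacent intervals: C3→F3 = perfect fourth; F3→Eb4 = minor seventh; Eb4→Ab4 = perfect fourth.
The largest is F3 to Eb4, a minor seventh (10 semitones).

m7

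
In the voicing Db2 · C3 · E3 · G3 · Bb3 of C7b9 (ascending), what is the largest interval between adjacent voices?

Adjacent intervals: Db2→C3 = major seventh; C3→E3 = major third; E3→G3 = minor third; G3→Bb3 = minor third.
The largest is Db2 to C3, a major seventh (11 semitones).

M7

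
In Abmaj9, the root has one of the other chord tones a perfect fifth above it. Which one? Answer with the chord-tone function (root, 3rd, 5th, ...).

5th

Ab major ninth is spelled Ab C Eb G Bb.
The root is Ab. A perfect fifth above Ab is Eb.
Eb is the chord's 5th.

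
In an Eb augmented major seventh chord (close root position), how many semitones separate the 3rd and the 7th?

7

The chord tones of Eb+maj7 are Eb G B D.
G to D is a perfect fifth: 7 semitones.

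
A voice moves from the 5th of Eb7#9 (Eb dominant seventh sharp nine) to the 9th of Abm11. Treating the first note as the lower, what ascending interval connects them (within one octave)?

perfect unison

Eb7#9 (Eb dominant seventh sharp nine) has Bb as its 5th, and Abm11 has Bb as its 9th.
Counting 1 letters and 0 half steps from Bb gives a perfect unison.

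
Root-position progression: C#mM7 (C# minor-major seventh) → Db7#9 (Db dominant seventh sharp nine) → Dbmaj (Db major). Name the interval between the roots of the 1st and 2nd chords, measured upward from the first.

diminished 2nd

The roots are C# and Db.
From C# to Db: 0 semitones over a second = diminished.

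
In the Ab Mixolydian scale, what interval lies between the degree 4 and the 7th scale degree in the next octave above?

P11

Spelling the Ab Mixolydian scale: Ab Bb C Db Eb F Gb.
Degree 4 = Db; scale degree 7 (up an octave) = Gb.
Counting 11 letters and 17 half steps from Db gives a perfect eleventh.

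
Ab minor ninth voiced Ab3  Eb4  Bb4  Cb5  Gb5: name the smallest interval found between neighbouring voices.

m2

Adjacent intervals: Ab3→Eb4 = perfect fifth; Eb4→Bb4 = perfect fifth; Bb4→Cb5 = minor second; Cb5→Gb5 = perfect fifth.
The smallest is Bb4 to Cb5, a minor second (1 semitone).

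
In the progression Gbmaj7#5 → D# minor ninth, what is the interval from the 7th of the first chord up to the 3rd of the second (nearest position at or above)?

The 7th of Gbmaj7#5 is F; the 3rd of D# minor ninth is F#.
1 letter names make it a unison; at 1 semitone (a half step wider than perfect) the quality is augmented.

augmented unison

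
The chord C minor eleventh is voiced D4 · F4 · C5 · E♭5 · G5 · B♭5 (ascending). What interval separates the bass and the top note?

minor thirteenth

The outer voices are D4 and B♭5.
D up to B♭ is 20 semitones, a half step narrower than a major thirteenth, so the interval is minor.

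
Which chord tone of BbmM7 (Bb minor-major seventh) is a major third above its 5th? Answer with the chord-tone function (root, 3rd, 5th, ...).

Bbm(maj7) is spelled Bb Db F A.
The 5th is F. A major third above F is A.
A is the chord's 7th.

7th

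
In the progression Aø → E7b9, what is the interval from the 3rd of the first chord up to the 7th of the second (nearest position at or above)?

The 3rd of Aø is C; the 7th of E7b9 is D.
From C to D is 2 semitones, exactly the major second.

major second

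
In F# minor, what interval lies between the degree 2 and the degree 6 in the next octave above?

diminished twelfth

F# natural minor: F# G# A B C# D E.
The degree 2 is G# and the 6th degree (up an octave) is D.
12 letter names make it a twelfth; at 18 semitones (a half step narrower than perfect) the quality is diminished.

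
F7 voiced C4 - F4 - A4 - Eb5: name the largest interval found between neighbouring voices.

Adjacent intervals: C4→F4 = perfect fourth; F4→A4 = major third; A4→Eb5 = diminished fifth.
The largest is A4 to Eb5, a diminished fifth (6 semitones).

diminished 5th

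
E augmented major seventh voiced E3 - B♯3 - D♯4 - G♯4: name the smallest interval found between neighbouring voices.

Adjacent intervals: E3→B♯3 = augmented fifth; B♯3→D♯4 = minor third; D♯4→G♯4 = perfect fourth.
The smallest is B♯3 to D♯4, a minor third (3 semitones).

minor third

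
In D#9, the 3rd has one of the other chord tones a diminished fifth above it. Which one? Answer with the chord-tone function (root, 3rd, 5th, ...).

7th

D#9: D# F## A# C# E#.
The 3rd is F##. A diminished fifth above F## is C#.
C# is the chord's 7th.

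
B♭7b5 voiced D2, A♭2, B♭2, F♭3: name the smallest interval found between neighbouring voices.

Adjacent intervals: D2→A♭2 = diminished fifth; A♭2→B♭2 = major second; B♭2→F♭3 = diminished fifth.
The smallest is A♭2 to B♭2, a major second (2 semitones).

M2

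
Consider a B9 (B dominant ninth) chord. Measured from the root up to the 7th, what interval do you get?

minor seventh

Spelling the chord: B-D♯-F♯-A-C♯.
The root is B and the 7th is A.
7 letter names make it a seventh; at 10 semitones (a half step narrower than major) the quality is minor.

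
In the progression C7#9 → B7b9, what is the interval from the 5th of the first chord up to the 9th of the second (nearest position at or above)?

perfect 4th

C7#9 has G as its 5th, and B7b9 has C as its 9th.
G up to C spans 4 letter names and 5 semitones — a perfect fourth.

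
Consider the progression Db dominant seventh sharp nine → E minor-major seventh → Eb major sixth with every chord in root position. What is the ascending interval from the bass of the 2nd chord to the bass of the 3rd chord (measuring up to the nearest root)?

diminished octave

The roots are E and Eb.
E up to Eb is 11 semitones, a half step narrower than a perfect octave, so the interval is diminished.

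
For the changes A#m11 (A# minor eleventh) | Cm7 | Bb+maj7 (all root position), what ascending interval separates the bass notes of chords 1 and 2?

The roots are A# and C.
A# up to C is 2 semitones, a whole step narrower than a major third, so the interval is diminished.

d3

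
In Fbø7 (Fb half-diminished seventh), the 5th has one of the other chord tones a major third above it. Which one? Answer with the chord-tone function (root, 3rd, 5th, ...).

Fb half-diminished seventh is spelled Fb–Abb–Cbb–Ebb.
The 5th is Cbb. A major third above Cbb is Ebb.
Ebb is the chord's 7th.

7th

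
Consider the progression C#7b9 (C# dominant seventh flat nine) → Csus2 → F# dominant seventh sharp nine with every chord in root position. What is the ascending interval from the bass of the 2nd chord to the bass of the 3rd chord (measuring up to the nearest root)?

A4

The roots are C and F#.
4 letter names make it a fourth; at 6 semitones (a half step wider than perfect) the quality is augmented.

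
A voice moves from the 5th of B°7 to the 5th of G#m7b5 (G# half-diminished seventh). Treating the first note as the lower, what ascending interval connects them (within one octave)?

The 5th of B°7 is F; the 5th of G#m7b5 (G# half-diminished seventh) is D.
Counting 6 letters and 9 half steps from F gives a major sixth.

major sixth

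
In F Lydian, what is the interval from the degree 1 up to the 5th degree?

P5

Spelling F Lydian: F G A B C D E.
So we need the interval from F up to C.
Counting 5 letters and 7 half steps from F gives a perfect fifth.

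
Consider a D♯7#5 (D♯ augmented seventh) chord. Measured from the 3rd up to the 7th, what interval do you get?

diminished fifth

D♯ augmented seventh is spelled D♯-F𝄪-A𝄪-C♯.
That puts F𝄪 below C♯.
From F𝄪 to C♯: 6 semitones over a fifth = diminished.
That tritone between 3rd and 7th is what gives the dominant seventh its pull toward resolution.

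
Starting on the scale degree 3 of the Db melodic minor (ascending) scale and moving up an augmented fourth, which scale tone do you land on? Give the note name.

Bb

The scale is Db Eb Fb Gb Ab Bb C.
The scale degree 3 is Fb; an augmented fourth above that is Bb — scale degree 6.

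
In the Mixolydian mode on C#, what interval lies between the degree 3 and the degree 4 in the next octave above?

Spelling the Mixolydian mode on C#: C# D# E# F# G# A# B.
The degree 3 is E# and the 4th scale degree (up an octave) is F#.
E# up to F# is 13 semitones, a half step narrower than a major ninth, so the interval is minor.

minor 9th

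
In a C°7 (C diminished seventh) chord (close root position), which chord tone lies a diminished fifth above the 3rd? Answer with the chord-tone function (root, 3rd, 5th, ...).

7th

The chord tones of Cdim7 (C diminished seventh) are C-Eb-Gb-Bbb.
The 3rd is Eb. A diminished fifth above Eb is Bbb.
Bbb is the chord's 7th.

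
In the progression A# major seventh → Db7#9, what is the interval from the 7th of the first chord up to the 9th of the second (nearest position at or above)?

diminished sixth

A# major seventh has G## as its 7th, and Db7#9 has E as its 9th.
From G## to E: 7 semitones over a sixth = diminished.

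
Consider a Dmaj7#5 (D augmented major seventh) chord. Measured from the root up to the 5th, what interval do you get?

Dmaj7#5: D-F♯-A♯-C♯.
That puts D below A♯.
D up to A♯ is 8 semitones, a half step wider than a perfect fifth, so the interval is augmented.

A5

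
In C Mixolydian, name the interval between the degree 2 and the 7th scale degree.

The scale runs C D E F G A Bb.
So we need the interval from D up to Bb.
D up to Bb is 8 semitones, a half step narrower than a major sixth, so the interval is minor.

minor sixth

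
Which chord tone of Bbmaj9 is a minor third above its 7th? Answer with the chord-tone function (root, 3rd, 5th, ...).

Spelling the chord: Bb-D-F-A-C.
The 7th is A. A minor third above A is C.
C is the chord's 9th.

9th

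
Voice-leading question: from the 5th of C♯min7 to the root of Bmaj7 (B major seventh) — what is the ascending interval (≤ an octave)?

minor third

The 5th of C♯min7 is G♯; the root of Bmaj7 (B major seventh) is B.
G♯ up to B is 3 semitones, a half step narrower than a major third, so the interval is minor.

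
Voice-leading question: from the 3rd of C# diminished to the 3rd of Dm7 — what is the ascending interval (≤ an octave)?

The 3rd of C# diminished is E; the 3rd of Dm7 is F.
2 letter names make it a second; at 1 semitone (a half step narrower than major) the quality is minor.

minor second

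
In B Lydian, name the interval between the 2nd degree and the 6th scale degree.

B lydian: B C# D# E# F# G# A#.
That puts C# below G#.
C# up to G# spans 5 letter names and 7 semitones — a perfect fifth.

perfect 5th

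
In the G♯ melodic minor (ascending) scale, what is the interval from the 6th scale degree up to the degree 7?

major 2nd

Spelling the G♯ melodic minor (ascending) scale: G♯ A♯ B C♯ D♯ E♯ F𝄪.
So we need the interval from E♯ up to F𝄪.
E♯ up to F𝄪 spans 2 letter names and 2 semitones — a major second.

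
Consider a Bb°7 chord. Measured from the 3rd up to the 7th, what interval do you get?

The chord tones of Bbdim7 are Bb Db Fb Abb.
So we need the interval from Db up to Abb.
Db up to Abb is 6 semitones, a half step narrower than a perfect fifth, so the interval is diminished.

d5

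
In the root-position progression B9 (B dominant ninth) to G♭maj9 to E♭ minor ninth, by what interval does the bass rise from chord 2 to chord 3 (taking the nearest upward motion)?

The roots are G♭ and E♭.
From G♭ to E♭ is 9 semitones, exactly the major sixth.

major sixth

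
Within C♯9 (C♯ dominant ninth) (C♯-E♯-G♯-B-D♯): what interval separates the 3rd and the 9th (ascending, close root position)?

The 3rd is E♯ and the 9th is D♯.
From E♯ to D♯: 10 semitones over a seventh = minor.

minor seventh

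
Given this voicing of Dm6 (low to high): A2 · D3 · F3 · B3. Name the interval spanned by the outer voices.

major 9th

The outer voices are A2 and B3.
Counting 9 letters and 14 half steps from A gives a major ninth.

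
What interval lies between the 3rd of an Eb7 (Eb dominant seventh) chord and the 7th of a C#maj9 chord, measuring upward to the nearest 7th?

The 3rd of Eb7 (Eb dominant seventh) is G; the 7th of C#maj9 is B#.
G up to B# is 5 semitones, a half step wider than a major third, so the interval is augmented.

augmented third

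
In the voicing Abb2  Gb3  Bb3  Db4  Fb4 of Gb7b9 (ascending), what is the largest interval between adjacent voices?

Adjacent intervals: Abb2→Gb3 = major seventh; Gb3→Bb3 = major third; Bb3→Db4 = minor third; Db4→Fb4 = minor third.
The largest is Abb2 to Gb3, a major seventh (11 semitones).

major seventh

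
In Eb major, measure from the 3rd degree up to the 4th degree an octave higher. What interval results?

minor ninth

Eb major: Eb F G Ab Bb C D.
That puts G below Ab.
G up to Ab is 13 semitones, a half step narrower than a major ninth, so the interval is minor.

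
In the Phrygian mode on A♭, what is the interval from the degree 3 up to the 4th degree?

major second

Spelling the Phrygian mode on A♭: A♭ B𝄫 C♭ D♭ E♭ F♭ G♭.
Degree 3 = C♭; scale degree 4 = D♭.
C♭ up to D♭ spans 2 letter names and 2 semitones — a major second.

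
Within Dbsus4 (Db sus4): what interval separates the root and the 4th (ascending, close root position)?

Db sus4: Db Gb Ab.
Root = Db; 4th = Gb.
From Db to Gb is 5 semitones, exactly the perfect fourth.

P4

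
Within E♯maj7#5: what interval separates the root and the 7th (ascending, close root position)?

The chord tones of E♯maj7#5 are E♯–G𝄪–B𝄪–D𝄪.
So we need the interval from E♯ up to D𝄪.
Counting 7 letters and 11 half steps from E♯ gives a major seventh.

major seventh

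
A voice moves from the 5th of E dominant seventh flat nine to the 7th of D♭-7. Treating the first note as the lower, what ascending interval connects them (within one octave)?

diminished 2nd

E dominant seventh flat nine has B as its 5th, and D♭-7 has C♭ as its 7th.
B up to C♭ is 0 semitones, a whole step narrower than a major second, so the interval is diminished.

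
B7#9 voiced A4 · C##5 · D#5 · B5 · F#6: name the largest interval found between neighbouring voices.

Adjacent intervals: A4→C##5 = augmented third; C##5→D#5 = minor second; D#5→B5 = minor sixth; B5→F#6 = perfect fifth.
The largest is D#5 to B5, a minor sixth (8 semitones).

minor sixth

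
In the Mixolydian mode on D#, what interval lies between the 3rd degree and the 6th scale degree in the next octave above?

The scale runs D# E# F## G# A# B# C#.
The 3rd degree is F## and the degree 6 (up an octave) is B#.
Counting 11 letters and 17 half steps from F## gives a perfect eleventh.

P11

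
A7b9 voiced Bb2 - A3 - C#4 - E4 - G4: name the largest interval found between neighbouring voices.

Adjacent intervals: Bb2→A3 = major seventh; A3→C#4 = major third; C#4→E4 = minor third; E4→G4 = minor third.
The largest is Bb2 to A3, a major seventh (11 semitones).

major 7th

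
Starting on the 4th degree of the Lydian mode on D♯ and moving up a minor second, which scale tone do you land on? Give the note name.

The scale is D♯ E♯ F𝄪 G𝄪 A♯ B♯ C𝄪.
The 4th degree is G𝄪; a minor second above that is A♯ — scale degree 5.

A#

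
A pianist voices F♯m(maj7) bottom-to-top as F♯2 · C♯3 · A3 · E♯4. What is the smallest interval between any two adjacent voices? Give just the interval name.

Adjacent intervals: F♯2→C♯3 = perfect fifth; C♯3→A3 = minor sixth; A3→E♯4 = augmented fifth.
The smallest is F♯2 to C♯3, a perfect fifth (7 semitones).

perfect fifth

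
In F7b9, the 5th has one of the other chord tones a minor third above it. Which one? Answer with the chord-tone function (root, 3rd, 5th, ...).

7th

Spelling the chord: F A C Eb Gb.
The 5th is C. A minor third above C is Eb.
Eb is the chord's 7th.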